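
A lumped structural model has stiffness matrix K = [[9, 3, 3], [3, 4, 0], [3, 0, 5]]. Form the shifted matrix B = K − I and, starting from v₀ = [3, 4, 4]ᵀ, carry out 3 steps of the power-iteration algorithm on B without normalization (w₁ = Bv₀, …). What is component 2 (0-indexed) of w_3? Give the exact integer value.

2542

B = K − I has rows (8, 3, 3); (3, 3, 0); (3, 0, 4)
w1 = Bv₀ = (8·3 + 3·4 + 3·4; 3·3 + 3·4 + 0·4; 3·3 + 0·4 + 4·4) = (48, 21, 25)
w2 = Bw1 = (8·48 + 3·21 + 3·25; 3·48 + 3·21 + 0·25; 3·48 + 0·21 + 4·25) = (522, 207, 244)
w3 = Bw2 = (5529, 2187, 2542)
Requested component of w3: 2542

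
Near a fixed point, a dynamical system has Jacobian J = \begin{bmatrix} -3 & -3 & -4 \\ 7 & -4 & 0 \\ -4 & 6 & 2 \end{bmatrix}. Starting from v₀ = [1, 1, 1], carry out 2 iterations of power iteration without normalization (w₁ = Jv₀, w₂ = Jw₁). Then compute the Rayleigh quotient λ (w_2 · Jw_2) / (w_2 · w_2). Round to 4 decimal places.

λ ≈ -4.9537

w1 = Jv₀ = ((-3)·1 + (-3)·1 + (-4)·1; 7·1 + (-4)·1 + 0·1; (-4)·1 + 6·1 + 2·1) = (-10, 3, 4)
w2 = Jw1 = ((-3)·(-10) + (-3)·3 + (-4)·4; 7·(-10) + (-4)·3 + 0·4; (-4)·(-10) + 6·3 + 2·4) = (5, -82, 66)
Jw2 = (-33, 363, -380)
w2·Jw2 = 5·(-33) + (-82)·363 + 66·(-380) = -55011; w2·w2 = 5·5 + (-82)·(-82) + 66·66 = 11105
λ ≈ -55011/11105 = -4.9537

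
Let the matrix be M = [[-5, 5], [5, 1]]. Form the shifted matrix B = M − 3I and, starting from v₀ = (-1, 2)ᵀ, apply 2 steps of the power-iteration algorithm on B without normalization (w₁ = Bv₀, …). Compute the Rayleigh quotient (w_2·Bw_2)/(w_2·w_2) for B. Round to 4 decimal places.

-10.8308

B = M − 3I has rows (-8, 5); (5, -2)
w1 = Bv₀ = (18, -9)
w2 = Bw1 = (-189, 108)
Bw2 = (2052, -1161)
w2·Bw2 = -513216; w2·w2 = 47385; μ ≈ -513216/47385 = -10.8308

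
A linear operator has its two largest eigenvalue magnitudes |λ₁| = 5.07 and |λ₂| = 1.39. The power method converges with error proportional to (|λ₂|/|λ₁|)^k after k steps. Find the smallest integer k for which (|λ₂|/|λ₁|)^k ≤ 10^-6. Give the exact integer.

11

|λ₂/λ₁| = 1.39/5.07 = 0.27416
Need k ≥ ln(10^-6) / ln(0.27416) = -13.8155 / -1.2940 ≈ 10.676
Smallest integer k satisfying the bound: 11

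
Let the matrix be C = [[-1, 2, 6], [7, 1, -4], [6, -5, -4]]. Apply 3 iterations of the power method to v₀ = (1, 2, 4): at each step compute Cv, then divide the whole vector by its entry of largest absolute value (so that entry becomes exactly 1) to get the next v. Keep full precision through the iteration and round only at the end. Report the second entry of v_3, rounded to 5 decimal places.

Cv0 = (27.000000, -7.000000, -20.000000); divide by 27.000000 → v1 = (1.000000, -0.259259, -0.740741)
Cv1 = (-5.962963, 9.703704, 10.259259); divide by 10.259259 → v2 = (-0.581227, 0.945848, 1.000000)
Cv2 = (8.472924, -7.122744, -12.216606); divide by -12.216606 → v3 = (-0.693558, 0.583038, 1.000000)
Requested entry of v3: -1973/-3384 = 0.58304

0.58304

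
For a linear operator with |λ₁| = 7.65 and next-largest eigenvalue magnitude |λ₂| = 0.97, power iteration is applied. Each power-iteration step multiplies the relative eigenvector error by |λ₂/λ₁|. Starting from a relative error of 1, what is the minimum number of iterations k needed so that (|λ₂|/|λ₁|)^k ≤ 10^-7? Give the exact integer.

8

|λ₂/λ₁| = 0.97/7.65 = 0.12680
Need k ≥ ln(10^-7) / ln(0.12680) = -16.1181 / -2.0652 ≈ 7.805
Smallest integer k satisfying the bound: 8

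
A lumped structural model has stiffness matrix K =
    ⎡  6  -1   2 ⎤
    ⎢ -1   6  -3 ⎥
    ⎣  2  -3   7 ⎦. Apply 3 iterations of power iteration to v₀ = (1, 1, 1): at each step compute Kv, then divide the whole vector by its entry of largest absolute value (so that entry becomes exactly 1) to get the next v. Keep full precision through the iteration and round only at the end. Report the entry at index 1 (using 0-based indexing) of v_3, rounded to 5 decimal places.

-0.56795

Kv0 = (7.000000, 2.000000, 6.000000); divide by 7.000000 → v1 = (1.000000, 0.285714, 0.857143)
Kv1 = (7.428571, -1.857143, 7.142857); divide by 7.428571 → v2 = (1.000000, -0.250000, 0.961538)
Kv2 = (8.173077, -5.384615, 9.480769); divide by 9.480769 → v3 = (0.862069, -0.567951, 1.000000)
Requested entry of v3: -280/493 = -0.56795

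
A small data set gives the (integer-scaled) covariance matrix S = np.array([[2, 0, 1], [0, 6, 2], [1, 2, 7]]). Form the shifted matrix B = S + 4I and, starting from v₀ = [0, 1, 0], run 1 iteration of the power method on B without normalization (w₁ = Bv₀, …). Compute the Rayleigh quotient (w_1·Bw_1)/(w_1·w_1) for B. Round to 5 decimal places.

10.80769

B = S + 4I has rows (6, 0, 1); (0, 10, 2); (1, 2, 11)
w1 = Bv₀ = (6·0 + 0·1 + 1·0; 0·0 + 10·1 + 2·0; 1·0 + 2·1 + 11·0) = (0, 10, 2)
Bw1 = (2, 104, 42)
w1·Bw1 = 1124; w1·w1 = 104; μ ≈ 1124/104 = 10.80769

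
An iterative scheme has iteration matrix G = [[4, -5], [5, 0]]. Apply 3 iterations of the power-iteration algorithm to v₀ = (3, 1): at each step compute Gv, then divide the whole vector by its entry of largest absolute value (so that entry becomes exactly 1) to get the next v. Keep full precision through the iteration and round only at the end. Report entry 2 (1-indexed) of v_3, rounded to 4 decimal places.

0.6474

Gv0 = (7.00000, 15.00000); divide by 15.00000 → v1 = (0.46667, 1.00000)
Gv1 = (-3.13333, 2.33333); divide by -3.13333 → v2 = (1.00000, -0.74468)
Gv2 = (7.72340, 5.00000); divide by 7.72340 → v3 = (1.00000, 0.64738)
Requested entry of v3: -235/-363 = 0.6474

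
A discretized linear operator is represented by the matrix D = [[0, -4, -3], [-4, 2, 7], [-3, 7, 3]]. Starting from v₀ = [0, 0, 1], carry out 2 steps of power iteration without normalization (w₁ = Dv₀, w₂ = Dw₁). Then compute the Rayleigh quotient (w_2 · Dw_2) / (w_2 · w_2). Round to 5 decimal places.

w1 = Dv₀ = (0·0 + (-4)·0 + (-3)·1; (-4)·0 + 2·0 + 7·1; (-3)·0 + 7·0 + 3·1) = (-3, 7, 3)
w2 = Dw1 = (0·(-3) + (-4)·7 + (-3)·3; (-4)·(-3) + 2·7 + 7·3; (-3)·(-3) + 7·7 + 3·3) = (-37, 47, 67)
Dw2 = (-389, 711, 641)
w2·Dw2 = (-37)·(-389) + 47·711 + 67·641 = 90757; w2·w2 = (-37)·(-37) + 47·47 + 67·67 = 8067
λ ≈ 90757/8067 = 11.25040

λ ≈ 11.25040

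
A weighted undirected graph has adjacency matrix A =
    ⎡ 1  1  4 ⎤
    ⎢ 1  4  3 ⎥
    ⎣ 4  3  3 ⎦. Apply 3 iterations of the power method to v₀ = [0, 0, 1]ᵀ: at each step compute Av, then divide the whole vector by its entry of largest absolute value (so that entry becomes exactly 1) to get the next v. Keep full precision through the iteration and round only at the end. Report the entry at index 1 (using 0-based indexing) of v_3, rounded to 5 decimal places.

0.87352

Av0 = (4.000000, 3.000000, 3.000000); divide by 4.000000 → v1 = (1.000000, 0.750000, 0.750000)
Av1 = (4.750000, 6.250000, 8.500000); divide by 8.500000 → v2 = (0.558824, 0.735294, 1.000000)
Av2 = (5.294118, 6.500000, 7.441176); divide by 7.441176 → v3 = (0.711462, 0.873518, 1.000000)
Requested entry of v3: 221/253 = 0.87352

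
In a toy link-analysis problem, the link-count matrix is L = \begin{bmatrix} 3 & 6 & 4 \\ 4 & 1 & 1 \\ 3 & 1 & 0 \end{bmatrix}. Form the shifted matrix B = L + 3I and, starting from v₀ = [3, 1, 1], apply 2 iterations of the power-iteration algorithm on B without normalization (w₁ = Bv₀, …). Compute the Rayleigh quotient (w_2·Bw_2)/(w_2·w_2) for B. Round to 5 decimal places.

B = L + 3I has rows (6, 6, 4); (4, 4, 1); (3, 1, 3)
w1 = Bv₀ = (6·3 + 6·1 + 4·1; 4·3 + 4·1 + 1·1; 3·3 + 1·1 + 3·1) = (28, 17, 13)
w2 = Bw1 = (6·28 + 6·17 + 4·13; 4·28 + 4·17 + 1·13; 3·28 + 1·17 + 3·13) = (322, 193, 140)
Bw2 = (3650, 2200, 1579)
w2·Bw2 = 1820960; w2·w2 = 160533; μ ≈ 1820960/160533 = 11.34321

11.34321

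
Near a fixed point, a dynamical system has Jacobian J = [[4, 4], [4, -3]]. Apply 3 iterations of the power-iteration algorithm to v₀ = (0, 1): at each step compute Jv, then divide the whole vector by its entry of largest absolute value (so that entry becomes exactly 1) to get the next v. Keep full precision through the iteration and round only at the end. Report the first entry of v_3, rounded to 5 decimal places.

Jv0 = (4.000000, -3.000000); divide by 4.000000 → v1 = (1.000000, -0.750000)
Jv1 = (1.000000, 6.250000); divide by 6.250000 → v2 = (0.160000, 1.000000)
Jv2 = (4.640000, -2.360000); divide by 4.640000 → v3 = (1.000000, -0.508621)
Requested entry of v3: 116/116 = 1.00000

1.00000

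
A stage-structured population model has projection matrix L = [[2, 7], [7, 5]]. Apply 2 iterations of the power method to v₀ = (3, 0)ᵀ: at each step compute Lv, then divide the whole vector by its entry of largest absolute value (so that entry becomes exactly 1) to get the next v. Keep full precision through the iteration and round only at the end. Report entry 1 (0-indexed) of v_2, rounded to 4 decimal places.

0.9245

Lv0 = (6.00000, 21.00000); divide by 21.00000 → v1 = (0.28571, 1.00000)
Lv1 = (7.57143, 7.00000); divide by 7.57143 → v2 = (1.00000, 0.92453)
Requested entry of v2: 147/159 = 0.9245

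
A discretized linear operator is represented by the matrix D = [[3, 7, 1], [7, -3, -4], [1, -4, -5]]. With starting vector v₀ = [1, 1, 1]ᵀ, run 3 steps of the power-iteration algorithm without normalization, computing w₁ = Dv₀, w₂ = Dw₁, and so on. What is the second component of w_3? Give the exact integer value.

-356

w1 = Dv₀ = (11, 0, -8)
w2 = Dw1 = (25, 109, 51)
w3 = Dw2 = (889, -356, -666)
The requested component of w3 is -356.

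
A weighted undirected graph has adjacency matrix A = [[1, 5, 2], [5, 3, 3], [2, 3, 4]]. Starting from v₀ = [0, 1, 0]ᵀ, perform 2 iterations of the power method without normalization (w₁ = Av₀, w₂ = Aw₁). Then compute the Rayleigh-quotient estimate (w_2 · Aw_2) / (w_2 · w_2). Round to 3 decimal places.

λ ≈ 9.314

w1 = Av₀ = (1·0 + 5·1 + 2·0; 5·0 + 3·1 + 3·0; 2·0 + 3·1 + 4·0) = (5, 3, 3)
w2 = Aw1 = (1·5 + 5·3 + 2·3; 5·5 + 3·3 + 3·3; 2·5 + 3·3 + 4·3) = (26, 43, 31)
Aw2 = (303, 352, 305)
w2·Aw2 = 26·303 + 43·352 + 31·305 = 32469; w2·w2 = 26·26 + 43·43 + 31·31 = 3486
λ ≈ 32469/3486 = 9.314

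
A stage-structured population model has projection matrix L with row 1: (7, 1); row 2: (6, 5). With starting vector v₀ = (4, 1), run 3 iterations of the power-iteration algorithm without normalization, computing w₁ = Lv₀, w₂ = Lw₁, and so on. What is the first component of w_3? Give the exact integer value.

1943

w1 = Lv₀ = (29, 29)
w2 = Lw1 = (232, 319)
w3 = Lw2 = (1943, 2987)
The requested component of w3 is 1943.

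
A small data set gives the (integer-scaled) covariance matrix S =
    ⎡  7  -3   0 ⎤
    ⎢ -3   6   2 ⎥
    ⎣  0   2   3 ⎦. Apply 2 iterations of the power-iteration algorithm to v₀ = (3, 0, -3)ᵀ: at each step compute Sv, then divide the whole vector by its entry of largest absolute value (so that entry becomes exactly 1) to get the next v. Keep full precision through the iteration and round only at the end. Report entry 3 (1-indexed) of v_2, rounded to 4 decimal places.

Sv0 = (21.00000, -15.00000, -9.00000); divide by 21.00000 → v1 = (1.00000, -0.71429, -0.42857)
Sv1 = (9.14286, -8.14286, -2.71429); divide by 9.14286 → v2 = (1.00000, -0.89063, -0.29688)
Requested entry of v2: -57/192 = -0.2969

-0.2969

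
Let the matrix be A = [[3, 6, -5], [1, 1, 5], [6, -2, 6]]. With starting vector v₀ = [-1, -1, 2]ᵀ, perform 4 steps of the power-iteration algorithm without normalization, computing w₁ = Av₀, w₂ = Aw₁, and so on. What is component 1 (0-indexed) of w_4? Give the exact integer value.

w1 = Av₀ = (3·(-1) + 6·(-1) + (-5)·2; 1·(-1) + 1·(-1) + 5·2; 6·(-1) + (-2)·(-1) + 6·2) = (-19, 8, 8)
w2 = Aw1 = (3·(-19) + 6·8 + (-5)·8; 1·(-19) + 1·8 + 5·8; 6·(-19) + (-2)·8 + 6·8) = (-49, 29, -82)
w3 = Aw2 = (437, -430, -844)
w4 = Aw3 = (2951, -4213, -1582)
The requested component of w4 is -4213.

-4213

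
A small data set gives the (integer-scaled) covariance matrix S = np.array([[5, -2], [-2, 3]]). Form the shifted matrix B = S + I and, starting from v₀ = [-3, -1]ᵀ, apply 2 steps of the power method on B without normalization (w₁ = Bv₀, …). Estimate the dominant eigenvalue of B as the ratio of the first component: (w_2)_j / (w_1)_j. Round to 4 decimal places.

6.2500

B = S + I has rows (6, -2); (-2, 4)
w1 = Bv₀ = (-16, 2)
w2 = Bw1 = (-100, 40)
Ratio: -100/-16 = 6.2500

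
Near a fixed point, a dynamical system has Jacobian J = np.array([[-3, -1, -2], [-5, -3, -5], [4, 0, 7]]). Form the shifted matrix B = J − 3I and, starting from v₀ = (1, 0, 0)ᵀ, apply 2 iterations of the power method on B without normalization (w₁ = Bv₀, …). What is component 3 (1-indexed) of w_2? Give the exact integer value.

B = J − 3I has rows (-6, -1, -2); (-5, -6, -5); (4, 0, 4)
w1 = Bv₀ = (-6, -5, 4)
w2 = Bw1 = (33, 40, -8)
Requested component of w2: -8

-8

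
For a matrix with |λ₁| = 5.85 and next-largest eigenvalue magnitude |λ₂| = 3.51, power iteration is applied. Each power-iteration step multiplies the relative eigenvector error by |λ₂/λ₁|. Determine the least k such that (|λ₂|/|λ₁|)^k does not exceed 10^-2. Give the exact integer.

|λ₂/λ₁| = 3.51/5.85 = 0.60000
Need k ≥ ln(10^-2) / ln(0.60000) = -4.6052 / -0.5108 ≈ 9.015
Smallest integer k satisfying the bound: 10

10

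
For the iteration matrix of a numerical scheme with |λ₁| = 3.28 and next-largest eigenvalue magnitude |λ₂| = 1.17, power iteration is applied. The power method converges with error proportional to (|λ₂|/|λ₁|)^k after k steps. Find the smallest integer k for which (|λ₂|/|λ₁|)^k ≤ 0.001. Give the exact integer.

7

|λ₂/λ₁| = 1.17/3.28 = 0.35671
Need k ≥ ln(0.001) / ln(0.35671) = -6.9078 / -1.0308 ≈ 6.701
Smallest integer k satisfying the bound: 7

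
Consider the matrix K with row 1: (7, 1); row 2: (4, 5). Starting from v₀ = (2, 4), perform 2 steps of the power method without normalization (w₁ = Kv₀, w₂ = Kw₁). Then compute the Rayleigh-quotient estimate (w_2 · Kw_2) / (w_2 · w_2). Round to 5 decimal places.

8.06834

w1 = Kv₀ = (18, 28)
w2 = Kw1 = (154, 212)
Kw2 = (1290, 1676)
w2·Kw2 = 154·1290 + 212·1676 = 553972; w2·w2 = 154·154 + 212·212 = 68660
λ ≈ 553972/68660 = 8.06834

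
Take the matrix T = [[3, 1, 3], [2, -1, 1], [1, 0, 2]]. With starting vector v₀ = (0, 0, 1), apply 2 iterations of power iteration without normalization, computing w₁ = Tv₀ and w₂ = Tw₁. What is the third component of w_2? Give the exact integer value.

7

w1 = Tv₀ = (3, 1, 2)
w2 = Tw1 = (16, 7, 7)
The requested component of w2 is 7.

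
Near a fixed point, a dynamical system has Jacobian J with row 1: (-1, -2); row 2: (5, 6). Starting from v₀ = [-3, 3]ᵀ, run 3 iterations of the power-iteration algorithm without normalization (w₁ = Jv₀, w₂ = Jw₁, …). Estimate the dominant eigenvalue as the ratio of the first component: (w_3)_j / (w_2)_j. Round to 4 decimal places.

λ ≈ 1.0000

w1 = Jv₀ = (-3, 3)
w2 = Jw1 = (-3, 3)
w3 = Jw2 = (-3, 3)
Ratio at component: -3 / -3 = 1.0000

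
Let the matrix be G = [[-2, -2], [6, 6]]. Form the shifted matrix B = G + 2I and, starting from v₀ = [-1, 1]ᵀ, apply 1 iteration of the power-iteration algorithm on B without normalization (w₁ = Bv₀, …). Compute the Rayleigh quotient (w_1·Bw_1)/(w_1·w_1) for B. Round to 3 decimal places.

B = G + 2I has rows (0, -2); (6, 8)
w1 = Bv₀ = (0·(-1) + (-2)·1; 6·(-1) + 8·1) = (-2, 2)
Bw1 = (-4, 4)
w1·Bw1 = 16; w1·w1 = 8; μ ≈ 16/8 = 2.000

μ ≈ 2.000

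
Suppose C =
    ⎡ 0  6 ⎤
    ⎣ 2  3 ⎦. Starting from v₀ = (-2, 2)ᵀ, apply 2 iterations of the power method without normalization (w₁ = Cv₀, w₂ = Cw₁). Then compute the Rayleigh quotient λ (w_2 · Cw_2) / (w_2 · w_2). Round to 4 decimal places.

w1 = Cv₀ = (0·(-2) + 6·2; 2·(-2) + 3·2) = (12, 2)
w2 = Cw1 = (0·12 + 6·2; 2·12 + 3·2) = (12, 30)
Cw2 = (180, 114)
w2·Cw2 = 12·180 + 30·114 = 5580; w2·w2 = 12·12 + 30·30 = 1044
λ ≈ 5580/1044 = 5.3448

5.3448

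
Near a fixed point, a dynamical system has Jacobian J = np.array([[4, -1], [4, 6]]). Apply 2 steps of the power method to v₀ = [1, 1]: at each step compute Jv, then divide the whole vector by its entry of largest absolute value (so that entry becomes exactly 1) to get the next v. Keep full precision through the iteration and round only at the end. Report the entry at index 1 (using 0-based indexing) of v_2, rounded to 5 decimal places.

1.00000

Jv0 = (3.000000, 10.000000); divide by 10.000000 → v1 = (0.300000, 1.000000)
Jv1 = (0.200000, 7.200000); divide by 7.200000 → v2 = (0.027778, 1.000000)
Requested entry of v2: 72/72 = 1.00000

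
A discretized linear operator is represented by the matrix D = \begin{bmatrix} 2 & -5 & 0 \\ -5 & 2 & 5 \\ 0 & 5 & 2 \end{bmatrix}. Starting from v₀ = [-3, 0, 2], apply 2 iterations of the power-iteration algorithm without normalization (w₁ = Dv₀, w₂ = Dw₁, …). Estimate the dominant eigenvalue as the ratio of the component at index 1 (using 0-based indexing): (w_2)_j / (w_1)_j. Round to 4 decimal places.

w1 = Dv₀ = (-6, 25, 4)
w2 = Dw1 = (-137, 100, 133)
Ratio at component: 100 / 25 = 4.0000

λ ≈ 4.0000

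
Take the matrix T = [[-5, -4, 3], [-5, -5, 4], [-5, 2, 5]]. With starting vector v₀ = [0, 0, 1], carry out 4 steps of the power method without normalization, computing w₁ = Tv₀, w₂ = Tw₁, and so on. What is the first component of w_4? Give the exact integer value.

w1 = Tv₀ = ((-5)·0 + (-4)·0 + 3·1; (-5)·0 + (-5)·0 + 4·1; (-5)·0 + 2·0 + 5·1) = (3, 4, 5)
w2 = Tw1 = ((-5)·3 + (-4)·4 + 3·5; (-5)·3 + (-5)·4 + 4·5; (-5)·3 + 2·4 + 5·5) = (-16, -15, 18)
w3 = Tw2 = (194, 227, 140)
w4 = Tw3 = (-1458, -1545, 184)
The requested component of w4 is -1458.

-1458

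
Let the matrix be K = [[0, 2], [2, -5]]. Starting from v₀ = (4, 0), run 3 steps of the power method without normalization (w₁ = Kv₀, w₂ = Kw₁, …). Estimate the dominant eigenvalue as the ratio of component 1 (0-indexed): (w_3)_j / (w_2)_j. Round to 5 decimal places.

-5.80000

w1 = Kv₀ = (0, 8)
w2 = Kw1 = (16, -40)
w3 = Kw2 = (-80, 232)
Ratio at component: 232 / -40 = -5.80000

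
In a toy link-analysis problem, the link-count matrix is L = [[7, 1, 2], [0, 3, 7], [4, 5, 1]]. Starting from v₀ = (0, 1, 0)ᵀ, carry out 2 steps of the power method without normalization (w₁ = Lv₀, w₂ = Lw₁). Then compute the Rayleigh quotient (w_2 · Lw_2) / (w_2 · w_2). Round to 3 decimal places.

λ ≈ 8.797

w1 = Lv₀ = (7·0 + 1·1 + 2·0; 0·0 + 3·1 + 7·0; 4·0 + 5·1 + 1·0) = (1, 3, 5)
w2 = Lw1 = (7·1 + 1·3 + 2·5; 0·1 + 3·3 + 7·5; 4·1 + 5·3 + 1·5) = (20, 44, 24)
Lw2 = (232, 300, 324)
w2·Lw2 = 20·232 + 44·300 + 24·324 = 25616; w2·w2 = 20·20 + 44·44 + 24·24 = 2912
λ ≈ 25616/2912 = 8.797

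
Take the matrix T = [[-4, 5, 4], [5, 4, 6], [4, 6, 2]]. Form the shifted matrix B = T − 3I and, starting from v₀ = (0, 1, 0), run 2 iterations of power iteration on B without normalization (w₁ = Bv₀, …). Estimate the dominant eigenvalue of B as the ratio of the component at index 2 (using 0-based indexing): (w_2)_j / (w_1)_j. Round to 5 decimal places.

B = T − 3I has rows (-7, 5, 4); (5, 1, 6); (4, 6, -1)
w1 = Bv₀ = ((-7)·0 + 5·1 + 4·0; 5·0 + 1·1 + 6·0; 4·0 + 6·1 + (-1)·0) = (5, 1, 6)
w2 = Bw1 = ((-7)·5 + 5·1 + 4·6; 5·5 + 1·1 + 6·6; 4·5 + 6·1 + (-1)·6) = (-6, 62, 20)
Ratio: 20/6 = 3.33333

3.33333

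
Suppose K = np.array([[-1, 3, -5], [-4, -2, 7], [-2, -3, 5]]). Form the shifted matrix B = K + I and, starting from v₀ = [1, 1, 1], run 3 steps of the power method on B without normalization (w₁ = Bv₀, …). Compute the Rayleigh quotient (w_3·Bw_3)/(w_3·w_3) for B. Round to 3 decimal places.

μ ≈ 3.783

B = K + I has rows (0, 3, -5); (-4, -1, 7); (-2, -3, 6)
w1 = Bv₀ = (-2, 2, 1)
w2 = Bw1 = (1, 13, 4)
w3 = Bw2 = (19, 11, -17)
Bw3 = (118, -206, -173)
w3·Bw3 = 2917; w3·w3 = 771; μ ≈ 2917/771 = 3.783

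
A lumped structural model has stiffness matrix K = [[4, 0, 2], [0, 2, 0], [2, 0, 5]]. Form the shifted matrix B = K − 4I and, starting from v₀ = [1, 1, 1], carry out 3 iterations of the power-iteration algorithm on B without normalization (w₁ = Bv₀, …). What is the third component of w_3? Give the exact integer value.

19

B = K − 4I has rows (0, 0, 2); (0, -2, 0); (2, 0, 1)
w1 = Bv₀ = (0·1 + 0·1 + 2·1; 0·1 + (-2)·1 + 0·1; 2·1 + 0·1 + 1·1) = (2, -2, 3)
w2 = Bw1 = (0·2 + 0·(-2) + 2·3; 0·2 + (-2)·(-2) + 0·3; 2·2 + 0·(-2) + 1·3) = (6, 4, 7)
w3 = Bw2 = (14, -8, 19)
Requested component of w3: 19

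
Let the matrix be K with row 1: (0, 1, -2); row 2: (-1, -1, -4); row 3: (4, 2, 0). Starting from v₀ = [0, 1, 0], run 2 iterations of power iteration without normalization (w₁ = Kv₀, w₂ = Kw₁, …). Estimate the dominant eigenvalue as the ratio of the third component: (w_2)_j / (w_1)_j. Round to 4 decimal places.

w1 = Kv₀ = (1, -1, 2)
w2 = Kw1 = (-5, -8, 2)
Ratio at component: 2 / 2 = 1.0000

1.0000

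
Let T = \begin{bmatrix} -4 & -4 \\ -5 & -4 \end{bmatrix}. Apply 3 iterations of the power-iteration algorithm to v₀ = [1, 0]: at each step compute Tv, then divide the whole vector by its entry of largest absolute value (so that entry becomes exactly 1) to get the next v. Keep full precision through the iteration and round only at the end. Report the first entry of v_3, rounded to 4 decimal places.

0.8941

Tv0 = (-4.00000, -5.00000); divide by -5.00000 → v1 = (0.80000, 1.00000)
Tv1 = (-7.20000, -8.00000); divide by -8.00000 → v2 = (0.90000, 1.00000)
Tv2 = (-7.60000, -8.50000); divide by -8.50000 → v3 = (0.89412, 1.00000)
Requested entry of v3: -304/-340 = 0.8941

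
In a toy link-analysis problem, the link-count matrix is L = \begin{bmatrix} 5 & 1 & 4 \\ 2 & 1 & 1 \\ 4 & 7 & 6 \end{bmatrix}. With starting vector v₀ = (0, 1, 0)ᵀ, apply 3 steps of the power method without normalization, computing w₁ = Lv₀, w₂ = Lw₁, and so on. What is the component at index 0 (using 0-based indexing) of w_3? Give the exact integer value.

392

w1 = Lv₀ = (5·0 + 1·1 + 4·0; 2·0 + 1·1 + 1·0; 4·0 + 7·1 + 6·0) = (1, 1, 7)
w2 = Lw1 = (5·1 + 1·1 + 4·7; 2·1 + 1·1 + 1·7; 4·1 + 7·1 + 6·7) = (34, 10, 53)
w3 = Lw2 = (392, 131, 524)
The requested component of w3 is 392.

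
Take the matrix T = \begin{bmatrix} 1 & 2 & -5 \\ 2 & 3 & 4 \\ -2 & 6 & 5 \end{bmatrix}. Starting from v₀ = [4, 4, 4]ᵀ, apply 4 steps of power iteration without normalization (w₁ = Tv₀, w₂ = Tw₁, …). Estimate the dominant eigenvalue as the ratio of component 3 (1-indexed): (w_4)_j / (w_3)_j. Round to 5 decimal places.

w1 = Tv₀ = (1·4 + 2·4 + (-5)·4; 2·4 + 3·4 + 4·4; (-2)·4 + 6·4 + 5·4) = (-8, 36, 36)
w2 = Tw1 = (1·(-8) + 2·36 + (-5)·36; 2·(-8) + 3·36 + 4·36; (-2)·(-8) + 6·36 + 5·36) = (-116, 236, 412)
w3 = Tw2 = (-1704, 2124, 3708)
w4 = Tw3 = (-15996, 17796, 34692)
Ratio at component: 34692 / 3708 = 9.35599

9.35599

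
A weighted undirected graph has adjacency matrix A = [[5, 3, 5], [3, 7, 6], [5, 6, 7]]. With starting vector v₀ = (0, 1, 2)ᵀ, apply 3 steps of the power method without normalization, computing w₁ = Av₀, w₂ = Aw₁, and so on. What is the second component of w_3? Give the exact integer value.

w1 = Av₀ = (13, 19, 20)
w2 = Aw1 = (222, 292, 319)
w3 = Aw2 = (3581, 4624, 5095)
The requested component of w3 is 4624.

4624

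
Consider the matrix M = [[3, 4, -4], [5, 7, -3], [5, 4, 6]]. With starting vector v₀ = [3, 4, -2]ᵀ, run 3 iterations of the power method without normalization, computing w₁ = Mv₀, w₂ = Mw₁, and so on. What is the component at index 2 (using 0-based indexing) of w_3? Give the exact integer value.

w1 = Mv₀ = (33, 49, 19)
w2 = Mw1 = (219, 451, 475)
w3 = Mw2 = (561, 2827, 5749)
The requested component of w3 is 5749.

5749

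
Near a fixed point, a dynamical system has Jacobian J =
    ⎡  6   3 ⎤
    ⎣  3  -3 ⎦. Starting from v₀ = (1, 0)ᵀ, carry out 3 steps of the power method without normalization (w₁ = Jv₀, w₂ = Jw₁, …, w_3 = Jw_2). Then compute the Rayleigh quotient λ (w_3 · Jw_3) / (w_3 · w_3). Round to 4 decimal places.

6.8759

w1 = Jv₀ = (6·1 + 3·0; 3·1 + (-3)·0) = (6, 3)
w2 = Jw1 = (6·6 + 3·3; 3·6 + (-3)·3) = (45, 9)
w3 = Jw2 = (297, 108)
Jw3 = (2106, 567)
w3·Jw3 = 297·2106 + 108·567 = 686718; w3·w3 = 297·297 + 108·108 = 99873
λ ≈ 686718/99873 = 6.8759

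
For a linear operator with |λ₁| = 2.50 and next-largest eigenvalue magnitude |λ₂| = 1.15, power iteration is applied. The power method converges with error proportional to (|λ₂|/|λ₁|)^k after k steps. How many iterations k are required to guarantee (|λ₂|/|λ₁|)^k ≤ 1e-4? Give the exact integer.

|λ₂/λ₁| = 1.15/2.50 = 0.46000
Need k ≥ ln(1e-4) / ln(0.46000) = -9.2103 / -0.7765 ≈ 11.861
Smallest integer k satisfying the bound: 12

12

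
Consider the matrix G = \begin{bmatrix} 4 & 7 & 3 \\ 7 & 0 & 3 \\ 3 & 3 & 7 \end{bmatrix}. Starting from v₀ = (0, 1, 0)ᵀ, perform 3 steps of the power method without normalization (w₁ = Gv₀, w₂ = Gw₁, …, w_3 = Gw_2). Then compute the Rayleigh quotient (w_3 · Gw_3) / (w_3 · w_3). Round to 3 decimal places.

λ ≈ 12.223

w1 = Gv₀ = (4·0 + 7·1 + 3·0; 7·0 + 0·1 + 3·0; 3·0 + 3·1 + 7·0) = (7, 0, 3)
w2 = Gw1 = (4·7 + 7·0 + 3·3; 7·7 + 0·0 + 3·3; 3·7 + 3·0 + 7·3) = (37, 58, 42)
w3 = Gw2 = (680, 385, 579)
Gw3 = (7152, 6497, 7248)
w3·Gw3 = 680·7152 + 385·6497 + 579·7248 = 11561297; w3·w3 = 680·680 + 385·385 + 579·579 = 945866
λ ≈ 11561297/945866 = 12.223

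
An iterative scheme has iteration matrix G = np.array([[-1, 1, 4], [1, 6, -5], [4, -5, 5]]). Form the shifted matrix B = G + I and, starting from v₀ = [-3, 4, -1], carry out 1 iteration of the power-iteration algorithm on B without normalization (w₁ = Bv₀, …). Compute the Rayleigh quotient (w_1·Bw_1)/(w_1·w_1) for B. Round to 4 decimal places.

μ ≈ 11.2474

B = G + I has rows (0, 1, 4); (1, 7, -5); (4, -5, 6)
w1 = Bv₀ = (0·(-3) + 1·4 + 4·(-1); 1·(-3) + 7·4 + (-5)·(-1); 4·(-3) + (-5)·4 + 6·(-1)) = (0, 30, -38)
Bw1 = (-122, 400, -378)
w1·Bw1 = 26364; w1·w1 = 2344; μ ≈ 26364/2344 = 11.2474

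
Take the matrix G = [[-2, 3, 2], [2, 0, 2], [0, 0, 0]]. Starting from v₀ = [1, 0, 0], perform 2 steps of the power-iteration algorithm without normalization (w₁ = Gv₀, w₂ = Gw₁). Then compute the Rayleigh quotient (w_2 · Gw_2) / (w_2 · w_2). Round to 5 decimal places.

λ ≈ -3.44828

w1 = Gv₀ = ((-2)·1 + 3·0 + 2·0; 2·1 + 0·0 + 2·0; 0·1 + 0·0 + 0·0) = (-2, 2, 0)
w2 = Gw1 = ((-2)·(-2) + 3·2 + 2·0; 2·(-2) + 0·2 + 2·0; 0·(-2) + 0·2 + 0·0) = (10, -4, 0)
Gw2 = (-32, 20, 0)
w2·Gw2 = 10·(-32) + (-4)·20 + 0·0 = -400; w2·w2 = 10·10 + (-4)·(-4) + 0·0 = 116
λ ≈ -400/116 = -3.44828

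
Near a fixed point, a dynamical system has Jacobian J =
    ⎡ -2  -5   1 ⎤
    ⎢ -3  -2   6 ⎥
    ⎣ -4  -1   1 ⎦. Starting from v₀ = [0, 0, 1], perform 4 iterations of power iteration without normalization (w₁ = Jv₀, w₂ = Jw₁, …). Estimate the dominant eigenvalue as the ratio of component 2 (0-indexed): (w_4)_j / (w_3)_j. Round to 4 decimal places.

w1 = Jv₀ = (1, 6, 1)
w2 = Jw1 = (-31, -9, -9)
w3 = Jw2 = (98, 57, 124)
w4 = Jw3 = (-357, 336, -325)
Ratio at component: -325 / 124 = -2.6210

-2.6210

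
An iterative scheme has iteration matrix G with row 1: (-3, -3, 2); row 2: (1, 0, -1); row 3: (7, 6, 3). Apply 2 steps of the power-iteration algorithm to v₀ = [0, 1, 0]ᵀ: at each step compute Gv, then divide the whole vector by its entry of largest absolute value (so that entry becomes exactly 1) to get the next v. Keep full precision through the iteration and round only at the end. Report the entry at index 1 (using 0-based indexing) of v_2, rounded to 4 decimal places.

-0.4286

Gv0 = (-3.00000, 0.00000, 6.00000); divide by 6.00000 → v1 = (-0.50000, 0.00000, 1.00000)
Gv1 = (3.50000, -1.50000, -0.50000); divide by 3.50000 → v2 = (1.00000, -0.42857, -0.14286)
Requested entry of v2: -9/21 = -0.4286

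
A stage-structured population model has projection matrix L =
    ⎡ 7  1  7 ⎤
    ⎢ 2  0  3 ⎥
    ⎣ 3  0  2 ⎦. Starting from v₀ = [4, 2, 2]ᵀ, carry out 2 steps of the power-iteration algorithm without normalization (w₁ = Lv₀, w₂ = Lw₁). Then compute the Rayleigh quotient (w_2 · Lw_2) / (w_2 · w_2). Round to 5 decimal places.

w1 = Lv₀ = (44, 14, 16)
w2 = Lw1 = (434, 136, 164)
Lw2 = (4322, 1360, 1630)
w2·Lw2 = 434·4322 + 136·1360 + 164·1630 = 2328028; w2·w2 = 434·434 + 136·136 + 164·164 = 233748
λ ≈ 2328028/233748 = 9.95956

λ ≈ 9.95956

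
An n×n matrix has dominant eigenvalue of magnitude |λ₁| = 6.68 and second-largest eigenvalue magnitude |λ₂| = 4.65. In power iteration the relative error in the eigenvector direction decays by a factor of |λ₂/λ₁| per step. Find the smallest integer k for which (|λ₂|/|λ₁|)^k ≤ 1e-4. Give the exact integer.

26

|λ₂/λ₁| = 4.65/6.68 = 0.69611
Need k ≥ ln(1e-4) / ln(0.69611) = -9.2103 / -0.3623 ≈ 25.425
Smallest integer k satisfying the bound: 26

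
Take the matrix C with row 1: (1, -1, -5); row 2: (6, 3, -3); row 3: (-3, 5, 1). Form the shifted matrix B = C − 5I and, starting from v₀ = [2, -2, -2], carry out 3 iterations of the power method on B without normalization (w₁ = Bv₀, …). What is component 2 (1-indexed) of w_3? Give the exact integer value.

-386

B = C − 5I has rows (-4, -1, -5); (6, -2, -3); (-3, 5, -4)
w1 = Bv₀ = (4, 22, -8)
w2 = Bw1 = (2, 4, 130)
w3 = Bw2 = (-662, -386, -506)
Requested component of w3: -386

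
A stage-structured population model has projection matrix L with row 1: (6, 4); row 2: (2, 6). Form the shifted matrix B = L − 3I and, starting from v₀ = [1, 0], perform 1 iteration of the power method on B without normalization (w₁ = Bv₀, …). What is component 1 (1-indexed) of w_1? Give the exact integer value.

B = L − 3I has rows (3, 4); (2, 3)
w1 = Bv₀ = (3·1 + 4·0; 2·1 + 3·0) = (3, 2)
Requested component of w1: 3

3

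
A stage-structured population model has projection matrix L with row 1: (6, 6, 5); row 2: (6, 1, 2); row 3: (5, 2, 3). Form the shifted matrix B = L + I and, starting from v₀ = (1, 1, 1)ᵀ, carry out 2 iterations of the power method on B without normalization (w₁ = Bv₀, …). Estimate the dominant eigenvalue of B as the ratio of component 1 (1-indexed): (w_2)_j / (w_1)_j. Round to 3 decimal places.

13.389

B = L + I has rows (7, 6, 5); (6, 2, 2); (5, 2, 4)
w1 = Bv₀ = (18, 10, 11)
w2 = Bw1 = (241, 150, 154)
Ratio: 241/18 = 13.389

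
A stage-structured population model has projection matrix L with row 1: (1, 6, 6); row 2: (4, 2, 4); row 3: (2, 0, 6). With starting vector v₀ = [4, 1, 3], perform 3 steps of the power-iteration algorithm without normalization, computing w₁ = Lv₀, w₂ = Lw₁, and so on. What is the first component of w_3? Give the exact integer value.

w1 = Lv₀ = (1·4 + 6·1 + 6·3; 4·4 + 2·1 + 4·3; 2·4 + 0·1 + 6·3) = (28, 30, 26)
w2 = Lw1 = (1·28 + 6·30 + 6·26; 4·28 + 2·30 + 4·26; 2·28 + 0·30 + 6·26) = (364, 276, 212)
w3 = Lw2 = (3292, 2856, 2000)
The requested component of w3 is 3292.

3292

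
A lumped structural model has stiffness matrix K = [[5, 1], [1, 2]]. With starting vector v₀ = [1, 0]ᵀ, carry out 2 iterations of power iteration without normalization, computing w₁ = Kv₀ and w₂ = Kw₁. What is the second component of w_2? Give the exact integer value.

w1 = Kv₀ = (5, 1)
w2 = Kw1 = (26, 7)
The requested component of w2 is 7.

7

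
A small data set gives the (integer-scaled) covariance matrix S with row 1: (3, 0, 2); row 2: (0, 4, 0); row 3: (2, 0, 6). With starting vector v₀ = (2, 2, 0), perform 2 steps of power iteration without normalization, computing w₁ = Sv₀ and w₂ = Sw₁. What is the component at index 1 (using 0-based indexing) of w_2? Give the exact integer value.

32

w1 = Sv₀ = (6, 8, 4)
w2 = Sw1 = (26, 32, 36)
The requested component of w2 is 32.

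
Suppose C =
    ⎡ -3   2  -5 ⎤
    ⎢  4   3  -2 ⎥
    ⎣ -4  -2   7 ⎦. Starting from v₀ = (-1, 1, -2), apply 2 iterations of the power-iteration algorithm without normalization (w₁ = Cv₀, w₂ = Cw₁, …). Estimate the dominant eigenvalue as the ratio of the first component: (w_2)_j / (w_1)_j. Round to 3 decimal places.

w1 = Cv₀ = (15, 3, -12)
w2 = Cw1 = (21, 93, -150)
Ratio at component: 21 / 15 = 1.400

1.400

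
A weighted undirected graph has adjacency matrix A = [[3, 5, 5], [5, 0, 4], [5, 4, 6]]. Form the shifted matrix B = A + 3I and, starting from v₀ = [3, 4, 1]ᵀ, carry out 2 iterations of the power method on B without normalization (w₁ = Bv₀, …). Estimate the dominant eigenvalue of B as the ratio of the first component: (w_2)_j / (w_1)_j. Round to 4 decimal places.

14.2558

B = A + 3I has rows (6, 5, 5); (5, 3, 4); (5, 4, 9)
w1 = Bv₀ = (6·3 + 5·4 + 5·1; 5·3 + 3·4 + 4·1; 5·3 + 4·4 + 9·1) = (43, 31, 40)
w2 = Bw1 = (6·43 + 5·31 + 5·40; 5·43 + 3·31 + 4·40; 5·43 + 4·31 + 9·40) = (613, 468, 699)
Ratio: 613/43 = 14.2558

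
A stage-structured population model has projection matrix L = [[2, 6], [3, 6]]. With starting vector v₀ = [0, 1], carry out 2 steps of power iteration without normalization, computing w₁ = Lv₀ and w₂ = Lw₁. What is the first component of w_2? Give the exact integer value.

48

w1 = Lv₀ = (2·0 + 6·1; 3·0 + 6·1) = (6, 6)
w2 = Lw1 = (2·6 + 6·6; 3·6 + 6·6) = (48, 54)
The requested component of w2 is 48.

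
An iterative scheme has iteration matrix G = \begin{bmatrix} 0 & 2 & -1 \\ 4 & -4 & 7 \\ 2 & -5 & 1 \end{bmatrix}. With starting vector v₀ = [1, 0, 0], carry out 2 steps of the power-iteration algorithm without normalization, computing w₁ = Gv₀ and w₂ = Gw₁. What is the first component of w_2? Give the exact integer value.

6

w1 = Gv₀ = (0·1 + 2·0 + (-1)·0; 4·1 + (-4)·0 + 7·0; 2·1 + (-5)·0 + 1·0) = (0, 4, 2)
w2 = Gw1 = (0·0 + 2·4 + (-1)·2; 4·0 + (-4)·4 + 7·2; 2·0 + (-5)·4 + 1·2) = (6, -2, -18)
The requested component of w2 is 6.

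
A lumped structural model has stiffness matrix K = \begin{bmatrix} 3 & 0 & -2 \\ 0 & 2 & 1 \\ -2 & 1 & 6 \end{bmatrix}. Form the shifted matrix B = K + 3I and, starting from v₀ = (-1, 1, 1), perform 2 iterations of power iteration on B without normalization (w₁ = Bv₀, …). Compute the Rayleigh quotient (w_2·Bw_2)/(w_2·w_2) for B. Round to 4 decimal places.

B = K + 3I has rows (6, 0, -2); (0, 5, 1); (-2, 1, 9)
w1 = Bv₀ = (-8, 6, 12)
w2 = Bw1 = (-72, 42, 130)
Bw2 = (-692, 340, 1356)
w2·Bw2 = 240384; w2·w2 = 23848; μ ≈ 240384/23848 = 10.0798

μ ≈ 10.0798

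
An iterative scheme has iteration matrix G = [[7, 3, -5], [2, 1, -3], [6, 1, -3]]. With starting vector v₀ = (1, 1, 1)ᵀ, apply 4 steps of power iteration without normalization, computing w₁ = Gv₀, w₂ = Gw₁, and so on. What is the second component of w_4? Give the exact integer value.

-110

w1 = Gv₀ = (7·1 + 3·1 + (-5)·1; 2·1 + 1·1 + (-3)·1; 6·1 + 1·1 + (-3)·1) = (5, 0, 4)
w2 = Gw1 = (7·5 + 3·0 + (-5)·4; 2·5 + 1·0 + (-3)·4; 6·5 + 1·0 + (-3)·4) = (15, -2, 18)
w3 = Gw2 = (9, -26, 34)
w4 = Gw3 = (-185, -110, -74)
The requested component of w4 is -110.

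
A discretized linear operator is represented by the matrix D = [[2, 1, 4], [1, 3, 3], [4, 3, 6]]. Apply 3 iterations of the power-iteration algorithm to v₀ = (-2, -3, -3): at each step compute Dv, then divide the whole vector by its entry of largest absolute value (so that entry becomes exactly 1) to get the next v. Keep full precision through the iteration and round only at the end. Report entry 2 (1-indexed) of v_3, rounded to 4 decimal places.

0.5228

Dv0 = (-19.00000, -20.00000, -35.00000); divide by -35.00000 → v1 = (0.54286, 0.57143, 1.00000)
Dv1 = (5.65714, 5.25714, 9.88571); divide by 9.88571 → v2 = (0.57225, 0.53179, 1.00000)
Dv2 = (5.67630, 5.16763, 9.88439); divide by 9.88439 → v3 = (0.57427, 0.52281, 1.00000)
Requested entry of v3: -1788/-3420 = 0.5228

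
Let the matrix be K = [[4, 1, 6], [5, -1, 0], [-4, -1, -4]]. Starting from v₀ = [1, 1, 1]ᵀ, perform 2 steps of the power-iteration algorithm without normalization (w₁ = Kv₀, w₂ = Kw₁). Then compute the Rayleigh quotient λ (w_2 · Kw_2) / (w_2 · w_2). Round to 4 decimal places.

w1 = Kv₀ = (11, 4, -9)
w2 = Kw1 = (-6, 51, -12)
Kw2 = (-45, -81, 21)
w2·Kw2 = (-6)·(-45) + 51·(-81) + (-12)·21 = -4113; w2·w2 = (-6)·(-6) + 51·51 + (-12)·(-12) = 2781
λ ≈ -4113/2781 = -1.4790

λ ≈ -1.4790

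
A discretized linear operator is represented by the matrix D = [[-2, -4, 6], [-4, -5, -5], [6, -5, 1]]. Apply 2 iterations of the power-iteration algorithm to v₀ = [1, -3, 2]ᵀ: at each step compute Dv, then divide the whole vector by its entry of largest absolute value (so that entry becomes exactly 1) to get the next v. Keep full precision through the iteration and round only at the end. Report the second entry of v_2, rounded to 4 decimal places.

1.0000

Dv0 = (22.00000, 1.00000, 23.00000); divide by 23.00000 → v1 = (0.95652, 0.04348, 1.00000)
Dv1 = (3.91304, -9.04348, 6.52174); divide by -9.04348 → v2 = (-0.43269, 1.00000, -0.72115)
Requested entry of v2: -208/-208 = 1.0000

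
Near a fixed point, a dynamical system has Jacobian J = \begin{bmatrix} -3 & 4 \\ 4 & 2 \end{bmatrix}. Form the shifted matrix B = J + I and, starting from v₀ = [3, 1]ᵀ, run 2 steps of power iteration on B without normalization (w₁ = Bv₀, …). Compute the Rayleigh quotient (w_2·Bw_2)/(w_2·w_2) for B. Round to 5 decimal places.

2.71894

B = J + I has rows (-2, 4); (4, 3)
w1 = Bv₀ = ((-2)·3 + 4·1; 4·3 + 3·1) = (-2, 15)
w2 = Bw1 = ((-2)·(-2) + 4·15; 4·(-2) + 3·15) = (64, 37)
Bw2 = (20, 367)
w2·Bw2 = 14859; w2·w2 = 5465; μ ≈ 14859/5465 = 2.71894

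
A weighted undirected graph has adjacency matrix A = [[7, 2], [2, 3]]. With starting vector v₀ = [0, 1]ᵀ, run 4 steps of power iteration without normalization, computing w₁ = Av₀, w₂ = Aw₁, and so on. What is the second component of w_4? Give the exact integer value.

w1 = Av₀ = (7·0 + 2·1; 2·0 + 3·1) = (2, 3)
w2 = Aw1 = (7·2 + 2·3; 2·2 + 3·3) = (20, 13)
w3 = Aw2 = (166, 79)
w4 = Aw3 = (1320, 569)
The requested component of w4 is 569.

569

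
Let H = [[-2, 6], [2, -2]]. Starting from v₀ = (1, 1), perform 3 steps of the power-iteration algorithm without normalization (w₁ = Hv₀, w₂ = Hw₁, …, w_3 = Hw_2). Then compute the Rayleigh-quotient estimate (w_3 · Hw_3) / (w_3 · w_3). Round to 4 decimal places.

w1 = Hv₀ = ((-2)·1 + 6·1; 2·1 + (-2)·1) = (4, 0)
w2 = Hw1 = ((-2)·4 + 6·0; 2·4 + (-2)·0) = (-8, 8)
w3 = Hw2 = (64, -32)
Hw3 = (-320, 192)
w3·Hw3 = 64·(-320) + (-32)·192 = -26624; w3·w3 = 64·64 + (-32)·(-32) = 5120
λ ≈ -26624/5120 = -5.2000

λ ≈ -5.2000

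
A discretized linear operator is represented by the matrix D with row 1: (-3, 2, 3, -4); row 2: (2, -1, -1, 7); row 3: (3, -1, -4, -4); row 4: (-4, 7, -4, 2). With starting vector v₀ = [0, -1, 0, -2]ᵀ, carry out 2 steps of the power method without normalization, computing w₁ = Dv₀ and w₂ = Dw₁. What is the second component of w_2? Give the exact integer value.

w1 = Dv₀ = ((-3)·0 + 2·(-1) + 3·0 + (-4)·(-2); 2·0 + (-1)·(-1) + (-1)·0 + 7·(-2); 3·0 + (-1)·(-1) + (-4)·0 + (-4)·(-2); (-4)·0 + 7·(-1) + (-4)·0 + 2·(-2)) = (6, -13, 9, -11)
w2 = Dw1 = ((-3)·6 + 2·(-13) + 3·9 + (-4)·(-11); 2·6 + (-1)·(-13) + (-1)·9 + 7·(-11); 3·6 + (-1)·(-13) + (-4)·9 + (-4)·(-11); (-4)·6 + 7·(-13) + (-4)·9 + 2·(-11)) = (27, -61, 39, -173)
The requested component of w2 is -61.

-61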